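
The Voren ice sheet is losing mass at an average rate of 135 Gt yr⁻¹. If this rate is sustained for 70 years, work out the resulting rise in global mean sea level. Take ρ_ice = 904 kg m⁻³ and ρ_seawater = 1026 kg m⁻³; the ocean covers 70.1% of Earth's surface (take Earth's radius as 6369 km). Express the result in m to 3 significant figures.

Total mass lost = 135 Gt/yr × 70 yr = 9450 Gt = 9.450×10^15 kg.
ρ_w = 1026 kg m⁻³, so water volume = 9.450×10^15 / 1026 = 9.211×10^12 m³.
Δh = 9.211×10^12 / 3.57×10^14 = 0.0258 m.

≈ 0.0258 m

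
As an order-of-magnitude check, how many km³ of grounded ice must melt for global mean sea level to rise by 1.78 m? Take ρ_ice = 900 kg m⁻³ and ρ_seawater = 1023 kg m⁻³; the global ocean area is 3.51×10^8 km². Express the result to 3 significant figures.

Required water volume = Δh × A = 1.78 m × 3.51×10^14 m² = 6.248×10^14 m³ = 6.248×10^5 km³.
Ice volume = water volume × ρ_w/ρ_ice = 6.248×10^5 × 1023/900 = 7.10×10^5 km³.

≈ 7.10×10^5 km³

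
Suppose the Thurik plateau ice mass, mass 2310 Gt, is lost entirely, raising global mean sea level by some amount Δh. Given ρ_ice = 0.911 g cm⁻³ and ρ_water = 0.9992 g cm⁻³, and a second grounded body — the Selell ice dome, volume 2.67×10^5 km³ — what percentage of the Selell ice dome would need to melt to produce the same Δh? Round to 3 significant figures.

Equal sea-level rise means equal mass of meltwater, i.e. equal mass of ice lost.
Ice mass of Thurik: 2.310×10^15 kg; ice mass of Selell: 2.432×10^17 kg.
Fraction required = 2.310×10^15 / 2.432×10^17 = 9.50×10^-3 → 0.950 %.

≈ 0.950 %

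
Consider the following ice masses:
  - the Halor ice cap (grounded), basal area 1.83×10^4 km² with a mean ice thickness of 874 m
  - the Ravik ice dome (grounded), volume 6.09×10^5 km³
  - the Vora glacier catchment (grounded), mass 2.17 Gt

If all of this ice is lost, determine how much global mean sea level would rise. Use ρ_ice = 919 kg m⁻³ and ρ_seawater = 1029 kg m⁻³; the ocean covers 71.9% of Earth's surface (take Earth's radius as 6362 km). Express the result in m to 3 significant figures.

≈ 1.53 m

Halor: ice volume = 1.83×10^4 km² × 874 m = 1.599×10^4 km³; 1.599×10^4 × (919/1029) = 1.428×10^4 km³ of water.
Ravik: 6.09×10^5 km³ × (919/1029) = 5.439×10^5 km³ of water.
Vora: 2.17 Gt = 2.170×10^12 kg; dividing by ρ_w = 1029 kg m⁻³ gives 2.109×10^9 m³ of water.
Total added water ≈ 5.582×10^14 m³ over 3.66×10^14 m² → Δh = 1.53 m.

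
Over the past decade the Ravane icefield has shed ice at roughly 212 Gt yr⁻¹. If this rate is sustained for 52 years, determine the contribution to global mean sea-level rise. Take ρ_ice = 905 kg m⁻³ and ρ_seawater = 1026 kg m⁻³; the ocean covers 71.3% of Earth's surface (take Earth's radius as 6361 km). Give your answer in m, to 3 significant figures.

≈ 0.0296 m

Total mass lost = 212 Gt/yr × 52 yr = 1.102×10^4 Gt = 1.102×10^16 kg.
ρ_w = 1026 kg m⁻³, so water volume = 1.102×10^16 / 1026 = 1.074×10^13 m³.
Δh = 1.074×10^13 / 3.63×10^14 = 0.0296 m.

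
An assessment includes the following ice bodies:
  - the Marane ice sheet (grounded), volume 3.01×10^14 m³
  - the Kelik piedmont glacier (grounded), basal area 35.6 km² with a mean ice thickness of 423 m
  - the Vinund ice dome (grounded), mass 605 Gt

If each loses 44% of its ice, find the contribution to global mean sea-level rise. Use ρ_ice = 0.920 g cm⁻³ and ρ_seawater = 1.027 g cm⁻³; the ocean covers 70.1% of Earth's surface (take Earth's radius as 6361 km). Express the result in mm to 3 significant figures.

Marane: 0.44 × 3.01×10^14 m³ × (920/1027) = 1.186×10^14 m³ of water.
Kelik: ice volume = 35.6 km² × 423 m = 15.06 km³; 0.44 × 15.06 × (920/1027) = 5.936 km³ of water.
Vinund: 0.44 × 605 Gt = 2.662×10^14 kg; dividing by ρ_w = 1.027 g cm⁻³ = 1027 kg m⁻³ gives 2.592×10^11 m³ of water.
Total added water ≈ 1.189×10^14 m³ over 3.56×10^14 m² → Δh = 0.334 m = 334 mm.

≈ 334 mm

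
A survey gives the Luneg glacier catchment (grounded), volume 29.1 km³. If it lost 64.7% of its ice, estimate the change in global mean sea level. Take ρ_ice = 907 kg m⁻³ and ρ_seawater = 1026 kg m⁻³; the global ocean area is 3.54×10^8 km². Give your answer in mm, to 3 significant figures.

≈ 0.0470 mm

Luneg: 0.647 × 29.1 km³ × (907/1026) = 16.64 km³ of water.
Spread over 3.54×10^14 m² of ocean, Δh = 1.664×10^10 / 3.54×10^14 = 4.70×10^-5 m = 0.0470 mm.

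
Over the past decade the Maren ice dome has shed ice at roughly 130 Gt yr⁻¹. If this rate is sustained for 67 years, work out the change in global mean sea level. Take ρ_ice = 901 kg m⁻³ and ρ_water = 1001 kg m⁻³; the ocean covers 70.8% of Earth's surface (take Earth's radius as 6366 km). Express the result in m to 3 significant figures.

Total mass lost = 130 Gt/yr × 67 yr = 8710 Gt = 8.710×10^15 kg.
ρ_w = 1001 kg m⁻³, so water volume = 8.710×10^15 / 1001 = 8.701×10^12 m³.
Δh = 8.701×10^12 / 3.61×10^14 = 0.0241 m.

≈ 0.0241 m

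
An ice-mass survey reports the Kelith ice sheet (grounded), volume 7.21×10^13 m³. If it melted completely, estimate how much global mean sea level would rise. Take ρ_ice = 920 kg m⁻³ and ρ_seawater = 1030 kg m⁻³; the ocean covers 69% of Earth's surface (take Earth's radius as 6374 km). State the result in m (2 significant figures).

≈ 0.18 m

Kelith: 7.21×10^13 m³ × (920/1030) = 6.440×10^13 m³ of water.
Spread over 3.52×10^14 m² of ocean, Δh = 6.440×10^13 / 3.52×10^14 = 0.183 m.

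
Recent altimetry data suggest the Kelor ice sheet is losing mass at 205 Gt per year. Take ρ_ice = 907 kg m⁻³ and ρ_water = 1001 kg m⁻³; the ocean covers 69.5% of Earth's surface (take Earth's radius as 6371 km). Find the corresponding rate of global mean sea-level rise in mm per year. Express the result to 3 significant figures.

ρ_w = 1001 kg m⁻³. Annual water volume added = 205 Gt / ρ_w = 2.050×10^14 kg / 1001 kg m⁻³ = 2.048×10^11 m³.
Δh per year = 2.048×10^11 / 3.54×10^14 = 5.78×10^-4 m = 0.578 mm.

≈ 0.578 mm/yr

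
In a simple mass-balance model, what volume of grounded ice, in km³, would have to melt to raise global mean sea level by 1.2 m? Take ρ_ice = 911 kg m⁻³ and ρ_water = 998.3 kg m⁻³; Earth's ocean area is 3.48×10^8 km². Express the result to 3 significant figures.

Required water volume = Δh × A = 1.2 m × 3.48×10^14 m² = 4.176×10^14 m³ = 4.176×10^5 km³.
Ice volume = water volume × ρ_w/ρ_ice = 4.176×10^5 × 998.3/911 = 4.58×10^5 km³.

≈ 4.58×10^5 km³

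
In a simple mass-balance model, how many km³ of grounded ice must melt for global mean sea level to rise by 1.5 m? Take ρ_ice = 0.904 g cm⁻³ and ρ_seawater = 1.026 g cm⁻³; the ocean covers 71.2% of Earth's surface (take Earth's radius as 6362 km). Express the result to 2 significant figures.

≈ 6.2×10^5 km³

Required water volume = Δh × A = 1.5 m × 3.62×10^14 m² = 5.432×10^14 m³ = 5.432×10^5 km³.
Ice volume = water volume × ρ_w/ρ_ice = 5.432×10^5 × 1026/904 = 6.2×10^5 km³.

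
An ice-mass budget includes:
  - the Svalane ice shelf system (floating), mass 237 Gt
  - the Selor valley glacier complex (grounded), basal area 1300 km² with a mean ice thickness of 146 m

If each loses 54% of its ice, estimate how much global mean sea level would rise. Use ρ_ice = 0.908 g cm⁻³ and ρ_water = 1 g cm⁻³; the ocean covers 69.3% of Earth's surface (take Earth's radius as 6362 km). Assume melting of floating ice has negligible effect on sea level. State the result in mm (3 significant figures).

The Svalane ice shelf system is floating and already displaces its own weight of water, so its melt adds essentially nothing to sea level.
Selor: ice volume = 1300 km² × 146 m = 189.8 km³; 0.54 × 189.8 × (908/1000) = 93.06 km³ of water.
Total added water ≈ 9.306×10^10 m³ over 3.52×10^14 m² → Δh = 2.64×10^-4 m = 0.264 mm.

≈ 0.264 mm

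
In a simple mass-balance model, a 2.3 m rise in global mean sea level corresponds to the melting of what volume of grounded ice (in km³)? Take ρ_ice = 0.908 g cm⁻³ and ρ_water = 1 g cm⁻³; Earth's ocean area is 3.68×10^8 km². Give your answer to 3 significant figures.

≈ 9.32×10^5 km³

Required water volume = Δh × A = 2.3 m × 3.68×10^14 m² = 8.464×10^14 m³ = 8.464×10^5 km³.
Ice volume = water volume × ρ_w/ρ_ice = 8.464×10^5 × 1000/908 = 9.32×10^5 km³.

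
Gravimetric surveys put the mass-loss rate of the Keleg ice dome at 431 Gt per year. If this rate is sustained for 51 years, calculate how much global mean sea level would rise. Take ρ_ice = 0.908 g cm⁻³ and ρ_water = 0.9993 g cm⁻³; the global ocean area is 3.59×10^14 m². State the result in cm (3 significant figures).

Total mass lost = 431 Gt/yr × 51 yr = 2.198×10^4 Gt = 2.198×10^16 kg.
ρ_w = 0.9993 g cm⁻³ = 999.3 kg m⁻³, so water volume = 2.198×10^16 / 999.3 = 2.200×10^13 m³.
Δh = 2.200×10^13 / 3.59×10^14 = 0.0613 m = 6.13 cm.

≈ 6.13 cm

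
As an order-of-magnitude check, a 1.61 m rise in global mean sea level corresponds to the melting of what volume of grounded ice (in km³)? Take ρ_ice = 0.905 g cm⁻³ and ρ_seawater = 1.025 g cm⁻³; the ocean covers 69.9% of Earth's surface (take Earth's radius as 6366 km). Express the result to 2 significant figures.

Required water volume = Δh × A = 1.61 m × 3.56×10^14 m² = 5.731×10^14 m³ = 5.731×10^5 km³.
Ice volume = water volume × ρ_w/ρ_ice = 5.731×10^5 × 1025/905 = 6.5×10^5 km³.

≈ 6.5×10^5 km³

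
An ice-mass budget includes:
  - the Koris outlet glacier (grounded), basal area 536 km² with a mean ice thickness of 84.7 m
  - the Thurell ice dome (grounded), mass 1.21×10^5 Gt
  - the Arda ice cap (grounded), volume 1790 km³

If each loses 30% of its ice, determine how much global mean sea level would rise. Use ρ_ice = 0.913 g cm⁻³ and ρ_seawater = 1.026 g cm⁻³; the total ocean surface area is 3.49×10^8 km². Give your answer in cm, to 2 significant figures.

Koris: ice volume = 536 km² × 84.7 m = 45.40 km³; 0.3 × 45.40 × (913/1026) = 12.12 km³ of water.
Thurell: 0.3 × 1.21×10^5 Gt = 3.630×10^16 kg; dividing by ρ_w = 1.026 g cm⁻³ = 1026 kg m⁻³ gives 3.538×10^13 m³ of water.
Arda: 0.3 × 1790 km³ × (913/1026) = 477.9 km³ of water.
Total added water ≈ 3.587×10^13 m³ over 3.49×10^14 m² → Δh = 0.103 m = 10 cm.

≈ 10 cm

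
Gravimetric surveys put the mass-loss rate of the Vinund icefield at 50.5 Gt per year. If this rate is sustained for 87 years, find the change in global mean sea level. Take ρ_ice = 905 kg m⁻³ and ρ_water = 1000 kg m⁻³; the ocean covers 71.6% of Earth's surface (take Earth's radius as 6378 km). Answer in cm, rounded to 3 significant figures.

Total mass lost = 50.5 Gt/yr × 87 yr = 4394 Gt = 4.394×10^15 kg.
ρ_w = 1000 kg m⁻³, so water volume = 4.394×10^15 / 1000 = 4.394×10^12 m³.
Δh = 4.394×10^12 / 3.66×10^14 = 0.0120 m = 1.20 cm.

≈ 1.20 cm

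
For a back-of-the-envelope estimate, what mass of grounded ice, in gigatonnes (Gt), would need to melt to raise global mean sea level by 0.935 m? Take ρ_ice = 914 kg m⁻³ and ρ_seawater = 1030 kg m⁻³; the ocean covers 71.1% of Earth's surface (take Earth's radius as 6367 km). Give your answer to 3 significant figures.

≈ 3.49×10^5 Gt

Required water volume = Δh × A = 0.935 m × 3.62×10^14 m² = 3.387×10^14 m³.
ρ_w = 1030 kg m⁻³, so the mass of water = 3.387×10^14 m³ × 1030 kg m⁻³ = 3.488×10^17 kg = 3.49×10^5 Gt (and the same mass of ice, by conservation).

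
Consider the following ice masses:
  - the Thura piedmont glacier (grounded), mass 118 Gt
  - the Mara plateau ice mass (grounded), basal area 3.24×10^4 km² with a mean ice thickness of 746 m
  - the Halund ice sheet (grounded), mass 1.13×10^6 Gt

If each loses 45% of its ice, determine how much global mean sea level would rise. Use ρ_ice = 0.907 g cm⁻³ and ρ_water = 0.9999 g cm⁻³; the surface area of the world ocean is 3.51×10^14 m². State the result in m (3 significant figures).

Thura: 0.45 × 118 Gt = 5.310×10^13 kg; dividing by ρ_w = 0.9999 g cm⁻³ = 999.9 kg m⁻³ gives 5.311×10^10 m³ of water.
Mara: ice volume = 3.24×10^4 km² × 746 m = 2.417×10^4 km³; 0.45 × 2.417×10^4 × (907/999.9) = 9866 km³ of water.
Halund: 0.45 × 1.13×10^6 Gt = 5.085×10^17 kg; dividing by ρ_w = 999.9 kg m⁻³ gives 5.086×10^14 m³ of water.
Total added water ≈ 5.185×10^14 m³ over 3.51×10^14 m² → Δh = 1.48 m.

≈ 1.48 m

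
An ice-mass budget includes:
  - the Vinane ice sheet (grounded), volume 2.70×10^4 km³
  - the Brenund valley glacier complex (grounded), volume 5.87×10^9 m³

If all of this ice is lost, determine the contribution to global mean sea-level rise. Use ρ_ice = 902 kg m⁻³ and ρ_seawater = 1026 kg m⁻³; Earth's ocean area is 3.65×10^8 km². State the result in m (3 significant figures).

Vinane: 2.70×10^4 km³ × (902/1026) = 2.374×10^4 km³ of water.
Brenund: 5.87×10^9 m³ × (902/1026) = 5.161×10^9 m³ of water.
Total added water ≈ 2.374×10^13 m³ over 3.65×10^14 m² → Δh = 0.0650 m.

≈ 0.0650 m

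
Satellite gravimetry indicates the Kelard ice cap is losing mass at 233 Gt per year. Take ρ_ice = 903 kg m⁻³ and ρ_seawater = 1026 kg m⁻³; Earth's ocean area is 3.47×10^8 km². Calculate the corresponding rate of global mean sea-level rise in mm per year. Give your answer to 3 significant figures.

≈ 0.654 mm/yr

ρ_w = 1026 kg m⁻³. Annual water volume added = 233 Gt / ρ_w = 2.330×10^14 kg / 1026 kg m⁻³ = 2.271×10^11 m³.
Δh per year = 2.271×10^11 / 3.47×10^14 = 6.54×10^-4 m = 0.654 mm.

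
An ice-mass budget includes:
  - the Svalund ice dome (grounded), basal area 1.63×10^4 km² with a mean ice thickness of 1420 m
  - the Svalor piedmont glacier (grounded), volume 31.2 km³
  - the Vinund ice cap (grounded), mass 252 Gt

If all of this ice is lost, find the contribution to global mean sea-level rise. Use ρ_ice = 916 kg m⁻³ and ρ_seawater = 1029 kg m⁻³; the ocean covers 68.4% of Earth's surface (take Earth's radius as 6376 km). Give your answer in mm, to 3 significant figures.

Svalund: ice volume = 1.63×10^4 km² × 1420 m = 2.315×10^4 km³; 2.315×10^4 × (916/1029) = 2.060×10^4 km³ of water.
Svalor: 31.2 km³ × (916/1029) = 27.77 km³ of water.
Vinund: 252 Gt = 2.520×10^14 kg; dividing by ρ_w = 1029 kg m⁻³ gives 2.449×10^11 m³ of water.
Total added water ≈ 2.088×10^13 m³ over 3.49×10^14 m² → Δh = 0.0597 m = 59.7 mm.

≈ 59.7 mm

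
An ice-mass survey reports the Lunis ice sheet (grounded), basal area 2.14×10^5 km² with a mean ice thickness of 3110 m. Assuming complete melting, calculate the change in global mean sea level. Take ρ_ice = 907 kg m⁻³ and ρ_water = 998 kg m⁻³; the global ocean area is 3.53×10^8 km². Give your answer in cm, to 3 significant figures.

Lunis: ice volume = 2.14×10^5 km² × 3110 m = 6.655×10^5 km³; 6.655×10^5 × (907/998) = 6.049×10^5 km³ of water.
Spread over 3.53×10^14 m² of ocean, Δh = 6.049×10^14 / 3.53×10^14 = 1.71 m = 171 cm.

≈ 171 cm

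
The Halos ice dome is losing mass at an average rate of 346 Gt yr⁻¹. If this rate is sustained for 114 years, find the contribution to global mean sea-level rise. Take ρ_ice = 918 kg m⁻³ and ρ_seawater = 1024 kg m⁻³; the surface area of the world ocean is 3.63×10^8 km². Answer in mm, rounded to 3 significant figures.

≈ 106 mm

Total mass lost = 346 Gt/yr × 114 yr = 3.944×10^4 Gt = 3.944×10^16 kg.
ρ_w = 1024 kg m⁻³, so water volume = 3.944×10^16 / 1024 = 3.852×10^13 m³.
Δh = 3.852×10^13 / 3.63×10^14 = 0.106 m = 106 mm.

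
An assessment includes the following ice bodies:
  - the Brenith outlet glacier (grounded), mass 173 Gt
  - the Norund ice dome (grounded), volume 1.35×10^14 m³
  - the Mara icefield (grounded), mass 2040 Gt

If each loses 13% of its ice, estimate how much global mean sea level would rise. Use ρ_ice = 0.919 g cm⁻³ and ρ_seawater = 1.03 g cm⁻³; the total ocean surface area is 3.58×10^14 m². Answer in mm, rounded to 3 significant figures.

≈ 44.5 mm

Brenith: 0.13 × 173 Gt = 2.249×10^13 kg; dividing by ρ_w = 1.03 g cm⁻³ = 1030 kg m⁻³ gives 2.183×10^10 m³ of water.
Norund: 0.13 × 1.35×10^14 m³ × (919/1030) = 1.566×10^13 m³ of water.
Mara: 0.13 × 2040 Gt = 2.652×10^14 kg; dividing by ρ_w = 1030 kg m⁻³ gives 2.575×10^11 m³ of water.
Total added water ≈ 1.594×10^13 m³ over 3.58×10^14 m² → Δh = 0.0445 m = 44.5 mm.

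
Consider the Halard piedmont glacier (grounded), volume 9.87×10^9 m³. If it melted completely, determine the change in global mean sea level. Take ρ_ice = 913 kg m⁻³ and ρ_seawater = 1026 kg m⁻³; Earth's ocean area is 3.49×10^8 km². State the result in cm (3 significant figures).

Halard: 9.87×10^9 m³ × (913/1026) = 8.783×10^9 m³ of water.
Spread over 3.49×10^14 m² of ocean, Δh = 8.783×10^9 / 3.49×10^14 = 2.52×10^-5 m = 2.52×10^-3 cm.

≈ 2.52×10^-3 cm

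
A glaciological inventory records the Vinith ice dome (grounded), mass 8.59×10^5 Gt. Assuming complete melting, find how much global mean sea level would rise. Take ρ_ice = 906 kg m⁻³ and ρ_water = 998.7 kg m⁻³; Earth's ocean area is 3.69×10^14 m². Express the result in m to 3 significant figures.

≈ 2.33 m

Vinith: 8.59×10^5 Gt = 8.590×10^17 kg; dividing by ρ_w = 998.7 kg m⁻³ gives 8.601×10^14 m³ of water.
Spread over 3.69×10^14 m² of ocean, Δh = 8.601×10^14 / 3.69×10^14 = 2.33 m.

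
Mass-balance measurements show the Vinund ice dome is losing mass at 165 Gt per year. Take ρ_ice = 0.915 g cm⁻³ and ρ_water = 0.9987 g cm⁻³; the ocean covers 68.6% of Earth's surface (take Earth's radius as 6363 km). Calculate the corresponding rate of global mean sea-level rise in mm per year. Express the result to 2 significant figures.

ρ_w = 0.9987 g cm⁻³ = 998.7 kg m⁻³. Annual water volume added = 165 Gt / ρ_w = 1.650×10^14 kg / 998.7 kg m⁻³ = 1.652×10^11 m³.
Δh per year = 1.652×10^11 / 3.49×10^14 = 4.73×10^-4 m = 0.47 mm.

≈ 0.47 mm/yr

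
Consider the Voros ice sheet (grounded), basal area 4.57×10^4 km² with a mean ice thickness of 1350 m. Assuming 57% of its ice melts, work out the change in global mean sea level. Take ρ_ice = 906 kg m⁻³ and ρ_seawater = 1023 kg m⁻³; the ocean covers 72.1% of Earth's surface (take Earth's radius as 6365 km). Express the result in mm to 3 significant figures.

≈ 84.8 mm

Voros: ice volume = 4.57×10^4 km² × 1350 m = 6.170×10^4 km³; 0.57 × 6.170×10^4 × (906/1023) = 3.114×10^4 km³ of water.
Spread over 3.67×10^14 m² of ocean, Δh = 3.114×10^13 / 3.67×10^14 = 0.0848 m = 84.8 mm.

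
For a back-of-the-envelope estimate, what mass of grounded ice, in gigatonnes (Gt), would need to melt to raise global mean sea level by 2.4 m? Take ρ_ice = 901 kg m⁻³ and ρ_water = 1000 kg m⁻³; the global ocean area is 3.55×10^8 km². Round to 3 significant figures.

Required water volume = Δh × A = 2.4 m × 3.55×10^14 m² = 8.520×10^14 m³.
ρ_w = 1000 kg m⁻³, so the mass of water = 8.520×10^14 m³ × 1000 kg m⁻³ = 8.520×10^17 kg = 8.52×10^5 Gt (and the same mass of ice, by conservation).

≈ 8.52×10^5 Gt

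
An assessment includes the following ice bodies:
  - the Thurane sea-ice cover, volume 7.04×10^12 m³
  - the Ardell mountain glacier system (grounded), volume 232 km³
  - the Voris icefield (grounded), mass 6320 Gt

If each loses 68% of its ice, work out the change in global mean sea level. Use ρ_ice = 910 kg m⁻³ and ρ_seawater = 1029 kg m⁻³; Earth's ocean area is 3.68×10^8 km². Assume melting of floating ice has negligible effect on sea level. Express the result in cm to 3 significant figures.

The Thurane sea-ice cover is floating and already displaces its own weight of water, so its melt adds essentially nothing to sea level.
Ardell: 0.68 × 232 km³ × (910/1029) = 139.5 km³ of water.
Voris: 0.68 × 6320 Gt = 4.298×10^15 kg; dividing by ρ_w = 1029 kg m⁻³ gives 4.176×10^12 m³ of water.
Total added water ≈ 4.316×10^12 m³ over 3.68×10^14 m² → Δh = 0.0117 m = 1.17 cm.

≈ 1.17 cm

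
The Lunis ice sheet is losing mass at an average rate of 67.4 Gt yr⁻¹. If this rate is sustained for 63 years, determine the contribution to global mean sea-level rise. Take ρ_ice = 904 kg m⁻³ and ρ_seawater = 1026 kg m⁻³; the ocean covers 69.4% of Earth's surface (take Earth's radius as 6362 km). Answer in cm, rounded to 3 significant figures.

≈ 1.17 cm

Total mass lost = 67.4 Gt/yr × 63 yr = 4246 Gt = 4.246×10^15 kg.
ρ_w = 1026 kg m⁻³, so water volume = 4.246×10^15 / 1026 = 4.139×10^12 m³.
Δh = 4.139×10^12 / 3.53×10^14 = 0.0117 m = 1.17 cm.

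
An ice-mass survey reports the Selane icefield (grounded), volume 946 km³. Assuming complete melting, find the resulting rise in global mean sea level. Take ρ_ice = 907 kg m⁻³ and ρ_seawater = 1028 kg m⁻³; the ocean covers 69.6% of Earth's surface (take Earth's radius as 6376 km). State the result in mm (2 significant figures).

≈ 2.3 mm

Selane: 946 km³ × (907/1028) = 834.7 km³ of water.
Spread over 3.56×10^14 m² of ocean, Δh = 8.347×10^11 / 3.56×10^14 = 2.35×10^-3 m = 2.3 mm.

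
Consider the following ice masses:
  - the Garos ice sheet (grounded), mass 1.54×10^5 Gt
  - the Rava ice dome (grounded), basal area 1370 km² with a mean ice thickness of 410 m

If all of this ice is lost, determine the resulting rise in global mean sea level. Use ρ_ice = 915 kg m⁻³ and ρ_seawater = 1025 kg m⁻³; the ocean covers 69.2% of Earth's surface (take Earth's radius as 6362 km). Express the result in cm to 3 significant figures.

≈ 42.8 cm

Garos: 1.54×10^5 Gt = 1.540×10^17 kg; dividing by ρ_w = 1025 kg m⁻³ gives 1.502×10^14 m³ of water.
Rava: ice volume = 1370 km² × 410 m = 561.7 km³; 561.7 × (915/1025) = 501.4 km³ of water.
Total added water ≈ 1.507×10^14 m³ over 3.52×10^14 m² → Δh = 0.428 m = 42.8 cm.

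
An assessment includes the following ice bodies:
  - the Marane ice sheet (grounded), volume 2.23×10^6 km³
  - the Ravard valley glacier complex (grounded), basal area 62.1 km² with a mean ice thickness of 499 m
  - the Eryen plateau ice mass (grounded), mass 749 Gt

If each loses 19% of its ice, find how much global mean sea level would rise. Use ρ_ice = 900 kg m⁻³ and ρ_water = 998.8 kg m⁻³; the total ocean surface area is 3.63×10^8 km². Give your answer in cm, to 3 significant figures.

Marane: 0.19 × 2.23×10^6 km³ × (900/998.8) = 3.818×10^5 km³ of water.
Ravard: ice volume = 62.1 km² × 499 m = 30.99 km³; 0.19 × 30.99 × (900/998.8) = 5.305 km³ of water.
Eryen: 0.19 × 749 Gt = 1.423×10^14 kg; dividing by ρ_w = 998.8 kg m⁻³ gives 1.425×10^11 m³ of water.
Total added water ≈ 3.819×10^14 m³ over 3.63×10^14 m² → Δh = 1.05 m = 105 cm.

≈ 105 cm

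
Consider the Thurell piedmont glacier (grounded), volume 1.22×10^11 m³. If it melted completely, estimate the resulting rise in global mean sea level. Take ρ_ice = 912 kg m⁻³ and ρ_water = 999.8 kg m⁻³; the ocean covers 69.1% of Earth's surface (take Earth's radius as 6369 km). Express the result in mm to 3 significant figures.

Thurell: 1.22×10^11 m³ × (912/999.8) = 1.113×10^11 m³ of water.
Spread over 3.52×10^14 m² of ocean, Δh = 1.113×10^11 / 3.52×10^14 = 3.16×10^-4 m = 0.316 mm.

≈ 0.316 mm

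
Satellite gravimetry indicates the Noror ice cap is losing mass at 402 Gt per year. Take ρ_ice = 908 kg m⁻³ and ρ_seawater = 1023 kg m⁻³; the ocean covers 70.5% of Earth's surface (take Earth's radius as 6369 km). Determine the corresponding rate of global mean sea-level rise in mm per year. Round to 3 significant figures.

≈ 1.09 mm/yr

ρ_w = 1023 kg m⁻³. Annual water volume added = 402 Gt / ρ_w = 4.020×10^14 kg / 1023 kg m⁻³ = 3.930×10^11 m³.
Δh per year = 3.930×10^11 / 3.59×10^14 = 1.09×10^-3 m = 1.09 mm.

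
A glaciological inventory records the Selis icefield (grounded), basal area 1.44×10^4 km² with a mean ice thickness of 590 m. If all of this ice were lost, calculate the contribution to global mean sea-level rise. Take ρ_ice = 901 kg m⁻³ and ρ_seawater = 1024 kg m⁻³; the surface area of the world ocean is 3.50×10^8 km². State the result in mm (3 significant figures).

≈ 21.4 mm

Selis: ice volume = 1.44×10^4 km² × 590 m = 8496 km³; 8496 × (901/1024) = 7475 km³ of water.
Spread over 3.50×10^14 m² of ocean, Δh = 7.475×10^12 / 3.50×10^14 = 0.0214 m = 21.4 mm.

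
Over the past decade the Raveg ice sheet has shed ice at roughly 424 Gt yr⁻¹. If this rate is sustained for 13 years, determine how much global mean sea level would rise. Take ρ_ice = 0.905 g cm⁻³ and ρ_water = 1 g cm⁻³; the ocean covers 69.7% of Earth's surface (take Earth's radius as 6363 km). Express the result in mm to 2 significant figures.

≈ 16 mm

Total mass lost = 424 Gt/yr × 13 yr = 5512 Gt = 5.512×10^15 kg.
ρ_w = 1 g cm⁻³ = 1000 kg m⁻³, so water volume = 5.512×10^15 / 1000 = 5.512×10^12 m³.
Δh = 5.512×10^12 / 3.55×10^14 = 0.0155 m = 16 mm.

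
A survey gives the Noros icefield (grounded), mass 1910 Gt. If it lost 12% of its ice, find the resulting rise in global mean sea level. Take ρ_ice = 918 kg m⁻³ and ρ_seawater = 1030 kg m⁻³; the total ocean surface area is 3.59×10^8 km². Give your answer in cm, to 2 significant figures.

Noros: 0.12 × 1910 Gt = 2.292×10^14 kg; dividing by ρ_w = 1030 kg m⁻³ gives 2.225×10^11 m³ of water.
Spread over 3.59×10^14 m² of ocean, Δh = 2.225×10^11 / 3.59×10^14 = 6.20×10^-4 m = 0.062 cm.

≈ 0.062 cm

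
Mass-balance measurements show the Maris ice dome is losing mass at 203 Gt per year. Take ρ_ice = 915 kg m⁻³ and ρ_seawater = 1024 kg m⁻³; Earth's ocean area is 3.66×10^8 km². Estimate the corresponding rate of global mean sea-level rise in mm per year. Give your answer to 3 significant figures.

≈ 0.542 mm/yr

ρ_w = 1024 kg m⁻³. Annual water volume added = 203 Gt / ρ_w = 2.030×10^14 kg / 1024 kg m⁻³ = 1.982×10^11 m³.
Δh per year = 1.982×10^11 / 3.66×10^14 = 5.42×10^-4 m = 0.542 mm.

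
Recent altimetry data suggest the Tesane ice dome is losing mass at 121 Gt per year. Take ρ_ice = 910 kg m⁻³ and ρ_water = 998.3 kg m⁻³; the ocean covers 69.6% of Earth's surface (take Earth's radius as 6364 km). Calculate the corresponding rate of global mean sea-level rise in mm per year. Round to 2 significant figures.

ρ_w = 998.3 kg m⁻³. Annual water volume added = 121 Gt / ρ_w = 1.210×10^14 kg / 998.3 kg m⁻³ = 1.212×10^11 m³.
Δh per year = 1.212×10^11 / 3.54×10^14 = 3.42×10^-4 m = 0.34 mm.

≈ 0.34 mm/yr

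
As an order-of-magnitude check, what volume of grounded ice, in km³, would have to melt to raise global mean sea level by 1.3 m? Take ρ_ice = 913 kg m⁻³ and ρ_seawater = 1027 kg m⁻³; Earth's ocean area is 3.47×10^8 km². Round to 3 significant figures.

Required water volume = Δh × A = 1.3 m × 3.47×10^14 m² = 4.511×10^14 m³ = 4.511×10^5 km³.
Ice volume = water volume × ρ_w/ρ_ice = 4.511×10^5 × 1027/913 = 5.07×10^5 km³.

≈ 5.07×10^5 km³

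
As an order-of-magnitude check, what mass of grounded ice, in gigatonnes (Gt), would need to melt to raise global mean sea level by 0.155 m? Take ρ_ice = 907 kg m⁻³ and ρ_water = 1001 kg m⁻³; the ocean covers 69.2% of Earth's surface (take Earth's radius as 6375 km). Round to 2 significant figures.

Required water volume = Δh × A = 0.155 m × 3.53×10^14 m² = 5.478×10^13 m³.
ρ_w = 1001 kg m⁻³, so the mass of water = 5.478×10^13 m³ × 1001 kg m⁻³ = 5.483×10^16 kg = 5.5×10^4 Gt (and the same mass of ice, by conservation).

≈ 5.5×10^4 Gt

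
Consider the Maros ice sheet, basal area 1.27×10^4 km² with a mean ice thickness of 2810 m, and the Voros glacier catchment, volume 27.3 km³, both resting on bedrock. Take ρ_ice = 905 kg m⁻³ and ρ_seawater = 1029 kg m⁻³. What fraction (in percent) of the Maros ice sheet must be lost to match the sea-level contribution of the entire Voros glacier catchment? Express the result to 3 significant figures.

Equal sea-level rise means equal mass of meltwater, i.e. equal mass of ice lost.
Ice mass of Voros: 2.471×10^13 kg; ice mass of Maros: 3.230×10^16 kg.
Fraction required = 2.471×10^13 / 3.230×10^16 = 7.65×10^-4 → 0.0765 %.

≈ 0.0765 %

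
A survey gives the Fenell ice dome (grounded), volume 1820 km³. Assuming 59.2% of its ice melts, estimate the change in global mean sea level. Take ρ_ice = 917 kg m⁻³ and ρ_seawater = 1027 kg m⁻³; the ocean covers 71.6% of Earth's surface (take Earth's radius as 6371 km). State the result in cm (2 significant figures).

≈ 0.26 cm

Fenell: 0.592 × 1820 km³ × (917/1027) = 962.0 km³ of water.
Spread over 3.65×10^14 m² of ocean, Δh = 9.620×10^11 / 3.65×10^14 = 2.63×10^-3 m = 0.26 cm.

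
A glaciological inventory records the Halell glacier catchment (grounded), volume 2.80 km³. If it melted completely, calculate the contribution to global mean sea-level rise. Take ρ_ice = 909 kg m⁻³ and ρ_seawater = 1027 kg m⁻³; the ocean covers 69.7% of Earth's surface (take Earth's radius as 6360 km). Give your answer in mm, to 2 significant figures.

≈ 7.0×10^-3 mm

Halell: 2.80 km³ × (909/1027) = 2.478 km³ of water.
Spread over 3.54×10^14 m² of ocean, Δh = 2.478×10^9 / 3.54×10^14 = 7.00×10^-6 m = 7.0×10^-3 mm.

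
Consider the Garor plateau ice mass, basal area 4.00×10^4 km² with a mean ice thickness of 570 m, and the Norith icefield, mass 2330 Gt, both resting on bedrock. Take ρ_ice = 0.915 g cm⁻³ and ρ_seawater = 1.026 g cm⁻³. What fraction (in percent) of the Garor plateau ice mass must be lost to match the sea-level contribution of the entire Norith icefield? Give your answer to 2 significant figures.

Equal sea-level rise means equal mass of meltwater, i.e. equal mass of ice lost.
Ice mass of Norith: 2.330×10^15 kg; ice mass of Garor: 2.086×10^16 kg.
Fraction required = 2.330×10^15 / 2.086×10^16 = 0.112 → 11 %.

≈ 11 %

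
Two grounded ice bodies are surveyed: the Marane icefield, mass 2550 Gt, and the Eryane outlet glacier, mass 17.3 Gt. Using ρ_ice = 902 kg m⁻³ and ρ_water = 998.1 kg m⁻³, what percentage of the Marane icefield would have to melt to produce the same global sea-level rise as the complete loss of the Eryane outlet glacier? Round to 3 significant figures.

≈ 0.678 %

Equal sea-level rise means equal mass of meltwater, i.e. equal mass of ice lost.
Ice mass of Eryane: 1.730×10^13 kg; ice mass of Marane: 2.550×10^15 kg.
Fraction required = 1.730×10^13 / 2.550×10^15 = 6.78×10^-3 → 0.678 %.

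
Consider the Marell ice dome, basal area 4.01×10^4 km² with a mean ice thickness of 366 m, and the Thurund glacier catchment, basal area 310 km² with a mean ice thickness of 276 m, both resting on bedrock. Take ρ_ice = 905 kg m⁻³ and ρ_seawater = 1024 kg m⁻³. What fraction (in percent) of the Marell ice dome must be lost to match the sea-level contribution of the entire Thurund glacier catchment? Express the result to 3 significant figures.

Equal sea-level rise means equal mass of meltwater, i.e. equal mass of ice lost.
Ice mass of Thurund: 7.743×10^13 kg; ice mass of Marell: 1.328×10^16 kg.
Fraction required = 7.743×10^13 / 1.328×10^16 = 5.83×10^-3 → 0.583 %.

≈ 0.583 %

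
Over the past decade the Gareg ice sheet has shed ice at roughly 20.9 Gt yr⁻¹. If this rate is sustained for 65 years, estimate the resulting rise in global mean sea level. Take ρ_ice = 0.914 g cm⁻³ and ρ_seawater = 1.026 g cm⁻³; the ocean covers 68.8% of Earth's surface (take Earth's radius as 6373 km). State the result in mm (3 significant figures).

≈ 3.77 mm

Total mass lost = 20.9 Gt/yr × 65 yr = 1358 Gt = 1.358×10^15 kg.
ρ_w = 1.026 g cm⁻³ = 1026 kg m⁻³, so water volume = 1.358×10^15 / 1026 = 1.324×10^12 m³.
Δh = 1.324×10^12 / 3.51×10^14 = 3.77×10^-3 m = 3.77 mm.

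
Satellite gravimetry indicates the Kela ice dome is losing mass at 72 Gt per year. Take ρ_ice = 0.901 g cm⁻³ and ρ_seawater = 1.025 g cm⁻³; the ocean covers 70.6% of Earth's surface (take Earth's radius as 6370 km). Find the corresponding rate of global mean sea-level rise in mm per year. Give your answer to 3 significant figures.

ρ_w = 1.025 g cm⁻³ = 1025 kg m⁻³. Annual water volume added = 72 Gt / ρ_w = 7.200×10^13 kg / 1025 kg m⁻³ = 7.024×10^10 m³.
Δh per year = 7.024×10^10 / 3.60×10^14 = 1.95×10^-4 m = 0.195 mm.

≈ 0.195 mm/yr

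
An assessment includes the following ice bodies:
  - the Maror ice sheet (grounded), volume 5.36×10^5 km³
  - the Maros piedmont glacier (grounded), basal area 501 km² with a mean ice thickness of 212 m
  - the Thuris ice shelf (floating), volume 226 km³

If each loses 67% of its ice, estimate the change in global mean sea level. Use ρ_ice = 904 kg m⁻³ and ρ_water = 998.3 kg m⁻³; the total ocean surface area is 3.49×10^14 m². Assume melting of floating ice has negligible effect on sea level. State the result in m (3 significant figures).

Maror: 0.67 × 5.36×10^5 km³ × (904/998.3) = 3.252×10^5 km³ of water.
Maros: ice volume = 501 km² × 212 m = 106.2 km³; 0.67 × 106.2 × (904/998.3) = 64.44 km³ of water.
The Thuris ice shelf is floating and already displaces its own weight of water, so its melt adds essentially nothing to sea level.
Total added water ≈ 3.253×10^14 m³ over 3.49×10^14 m² → Δh = 0.932 m.

≈ 0.932 m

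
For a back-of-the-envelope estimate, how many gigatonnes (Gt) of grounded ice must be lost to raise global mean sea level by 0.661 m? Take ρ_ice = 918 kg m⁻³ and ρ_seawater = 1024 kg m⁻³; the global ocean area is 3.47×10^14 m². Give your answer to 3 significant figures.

Required water volume = Δh × A = 0.661 m × 3.47×10^14 m² = 2.294×10^14 m³.
ρ_w = 1024 kg m⁻³, so the mass of water = 2.294×10^14 m³ × 1024 kg m⁻³ = 2.349×10^17 kg = 2.35×10^5 Gt (and the same mass of ice, by conservation).

≈ 2.35×10^5 Gt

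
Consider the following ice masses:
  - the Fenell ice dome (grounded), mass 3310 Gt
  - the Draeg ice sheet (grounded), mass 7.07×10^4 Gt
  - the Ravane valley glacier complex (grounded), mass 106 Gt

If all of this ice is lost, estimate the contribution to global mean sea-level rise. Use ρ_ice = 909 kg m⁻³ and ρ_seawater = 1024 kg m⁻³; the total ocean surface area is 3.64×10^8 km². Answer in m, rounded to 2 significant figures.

≈ 0.20 m

Fenell: 3310 Gt = 3.310×10^15 kg; dividing by ρ_w = 1024 kg m⁻³ gives 3.232×10^12 m³ of water.
Draeg: 7.07×10^4 Gt = 7.070×10^16 kg; dividing by ρ_w = 1024 kg m⁻³ gives 6.904×10^13 m³ of water.
Ravane: 106 Gt = 1.060×10^14 kg; dividing by ρ_w = 1024 kg m⁻³ gives 1.035×10^11 m³ of water.
Total added water ≈ 7.238×10^13 m³ over 3.64×10^14 m² → Δh = 0.199 m.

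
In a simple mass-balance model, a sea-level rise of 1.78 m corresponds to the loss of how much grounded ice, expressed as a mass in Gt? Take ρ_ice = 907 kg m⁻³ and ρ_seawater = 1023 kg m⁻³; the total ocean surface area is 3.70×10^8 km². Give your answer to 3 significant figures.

≈ 6.74×10^5 Gt

Required water volume = Δh × A = 1.78 m × 3.70×10^14 m² = 6.586×10^14 m³.
ρ_w = 1023 kg m⁻³, so the mass of water = 6.586×10^14 m³ × 1023 kg m⁻³ = 6.737×10^17 kg = 6.74×10^5 Gt (and the same mass of ice, by conservation).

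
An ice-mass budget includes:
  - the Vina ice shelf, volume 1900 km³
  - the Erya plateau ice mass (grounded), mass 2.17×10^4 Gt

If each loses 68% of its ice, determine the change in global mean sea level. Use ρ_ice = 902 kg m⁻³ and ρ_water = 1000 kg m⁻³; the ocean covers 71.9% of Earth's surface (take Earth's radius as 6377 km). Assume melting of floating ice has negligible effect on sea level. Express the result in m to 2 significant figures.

The Vina ice shelf is floating and already displaces its own weight of water, so its melt adds essentially nothing to sea level.
Erya: 0.68 × 2.17×10^4 Gt = 1.476×10^16 kg; dividing by ρ_w = 1000 kg m⁻³ gives 1.476×10^13 m³ of water.
Total added water ≈ 1.476×10^13 m³ over 3.67×10^14 m² → Δh = 0.0402 m.

≈ 0.040 m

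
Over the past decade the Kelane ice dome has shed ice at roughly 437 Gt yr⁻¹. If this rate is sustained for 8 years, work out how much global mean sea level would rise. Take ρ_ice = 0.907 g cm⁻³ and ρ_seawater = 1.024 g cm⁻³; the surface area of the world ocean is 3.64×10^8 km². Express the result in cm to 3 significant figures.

Total mass lost = 437 Gt/yr × 8 yr = 3496 Gt = 3.496×10^15 kg.
ρ_w = 1.024 g cm⁻³ = 1024 kg m⁻³, so water volume = 3.496×10^15 / 1024 = 3.414×10^12 m³.
Δh = 3.414×10^12 / 3.64×10^14 = 9.38×10^-3 m = 0.938 cm.

≈ 0.938 cm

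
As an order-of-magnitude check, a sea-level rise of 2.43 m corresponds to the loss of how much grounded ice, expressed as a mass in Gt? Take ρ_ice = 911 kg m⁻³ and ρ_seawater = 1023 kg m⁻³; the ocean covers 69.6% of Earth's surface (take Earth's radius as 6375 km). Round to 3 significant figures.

Required water volume = Δh × A = 2.43 m × 3.55×10^14 m² = 8.637×10^14 m³.
ρ_w = 1023 kg m⁻³, so the mass of water = 8.637×10^14 m³ × 1023 kg m⁻³ = 8.836×10^17 kg = 8.84×10^5 Gt (and the same mass of ice, by conservation).

≈ 8.84×10^5 Gt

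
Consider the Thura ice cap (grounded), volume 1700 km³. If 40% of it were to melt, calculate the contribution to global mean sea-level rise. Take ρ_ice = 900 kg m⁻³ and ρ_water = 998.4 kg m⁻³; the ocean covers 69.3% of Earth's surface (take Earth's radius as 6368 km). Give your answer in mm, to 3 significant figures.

Thura: 0.4 × 1700 km³ × (900/998.4) = 613.0 km³ of water.
Spread over 3.53×10^14 m² of ocean, Δh = 6.130×10^11 / 3.53×10^14 = 1.74×10^-3 m = 1.74 mm.

≈ 1.74 mm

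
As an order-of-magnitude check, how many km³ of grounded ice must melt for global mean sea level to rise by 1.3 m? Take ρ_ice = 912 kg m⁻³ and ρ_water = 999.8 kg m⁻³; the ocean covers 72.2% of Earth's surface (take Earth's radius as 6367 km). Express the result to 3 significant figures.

≈ 5.24×10^5 km³

Required water volume = Δh × A = 1.3 m × 3.68×10^14 m² = 4.781×10^14 m³ = 4.781×10^5 km³.
Ice volume = water volume × ρ_w/ρ_ice = 4.781×10^5 × 999.8/912 = 5.24×10^5 km³.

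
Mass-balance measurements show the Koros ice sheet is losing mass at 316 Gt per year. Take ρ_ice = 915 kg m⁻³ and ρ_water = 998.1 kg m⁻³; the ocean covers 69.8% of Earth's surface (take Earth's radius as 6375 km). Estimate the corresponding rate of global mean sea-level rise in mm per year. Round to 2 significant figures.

≈ 0.89 mm/yr

ρ_w = 998.1 kg m⁻³. Annual water volume added = 316 Gt / ρ_w = 3.160×10^14 kg / 998.1 kg m⁻³ = 3.166×10^11 m³.
Δh per year = 3.166×10^11 / 3.56×10^14 = 8.88×10^-4 m = 0.89 mm.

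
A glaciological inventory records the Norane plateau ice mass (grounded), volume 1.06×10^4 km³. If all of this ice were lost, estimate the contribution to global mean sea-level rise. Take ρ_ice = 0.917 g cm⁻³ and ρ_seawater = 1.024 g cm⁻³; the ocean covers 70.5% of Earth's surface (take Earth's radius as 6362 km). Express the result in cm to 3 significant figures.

≈ 2.65 cm

Norane: 1.06×10^4 km³ × (917/1024) = 9492 km³ of water.
Spread over 3.59×10^14 m² of ocean, Δh = 9.492×10^12 / 3.59×10^14 = 0.0265 m = 2.65 cm.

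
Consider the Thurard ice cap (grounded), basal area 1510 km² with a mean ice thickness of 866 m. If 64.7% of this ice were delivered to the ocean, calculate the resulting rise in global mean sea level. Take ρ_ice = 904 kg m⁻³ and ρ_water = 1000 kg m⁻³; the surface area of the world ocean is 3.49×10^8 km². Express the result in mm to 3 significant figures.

Thurard: ice volume = 1510 km² × 866 m = 1308 km³; 0.647 × 1308 × (904/1000) = 764.8 km³ of water.
Spread over 3.49×10^14 m² of ocean, Δh = 7.648×10^11 / 3.49×10^14 = 2.19×10^-3 m = 2.19 mm.

≈ 2.19 mm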